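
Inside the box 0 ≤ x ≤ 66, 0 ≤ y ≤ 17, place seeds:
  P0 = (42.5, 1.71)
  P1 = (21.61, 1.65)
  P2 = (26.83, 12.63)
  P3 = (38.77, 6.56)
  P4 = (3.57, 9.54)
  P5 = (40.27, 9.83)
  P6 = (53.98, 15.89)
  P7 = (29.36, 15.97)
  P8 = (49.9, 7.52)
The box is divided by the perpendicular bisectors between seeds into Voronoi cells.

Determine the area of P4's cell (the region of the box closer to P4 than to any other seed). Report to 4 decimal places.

Area of P4's cell: 226.8514

1. box [0,66]×[0,17]: [(0, 0) (66, 0) (66, 17) (0, 17)]
2. ⊥bis P4·P0 via (23.035,5.625): [(0, 0) (21.9036, 0) (25.3229, 17) (0, 17)]  |A|=401.4252
3. ⊥bis P4·P1 via (12.59,5.595): [(0, 0) (10.143, 0) (17.5781, 17) (0, 17)]  |A|=235.6291
4. ⊥bis P4·P2 via (15.2,11.085): [(0, 0) (10.143, 0) (15.1513, 11.4513) (14.4142, 17) (0, 17)]  |A|=226.8514
5. ⊥bis P4·P3 via (21.17,8.05): [(0, 0) (10.143, 0) (15.1513, 11.4513) (14.4142, 17) (0, 17)]  |A|=226.8514
6. ⊥bis P4·P5 via (21.92,9.685): [(0, 0) (10.143, 0) (15.1513, 11.4513) (14.4142, 17) (0, 17)]  |A|=226.8514
7. ⊥bis P4·P6 via (28.775,12.715): [(0, 0) (10.143, 0) (15.1513, 11.4513) (14.4142, 17) (0, 17)]  |A|=226.8514
8. ⊥bis P4·P7 via (16.465,12.755): [(0, 0) (10.143, 0) (15.1513, 11.4513) (14.4142, 17) (0, 17)]  |A|=226.8514
9. ⊥bis P4·P8 via (26.735,8.53): [(0, 0) (10.143, 0) (15.1513, 11.4513) (14.4142, 17) (0, 17)]  |A|=226.8514
10. canonical 5-gon: [(0, 0) (10.143, 0) (15.1513, 11.4513) (14.4142, 17) (0, 17)]
11. shoelace: 226.8514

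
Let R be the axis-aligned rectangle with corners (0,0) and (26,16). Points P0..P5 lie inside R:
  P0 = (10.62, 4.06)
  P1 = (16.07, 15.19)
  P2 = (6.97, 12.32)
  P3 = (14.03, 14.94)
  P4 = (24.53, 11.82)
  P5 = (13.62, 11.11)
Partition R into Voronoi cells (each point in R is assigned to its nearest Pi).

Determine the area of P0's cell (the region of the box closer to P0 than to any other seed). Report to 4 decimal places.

Area of P0's cell: 132.1451

1. box [0,26]×[0,16]: [(0, 0) (26, 0) (26, 16) (0, 16)]
2. ⊥bis P0·P1 via (13.345,9.625): [(0, 0) (26, 0) (26, 3.4283) (0.326, 16) (0, 16)]  |A|=254.6163
3. ⊥bis P0·P2 via (8.795,8.19): [(0, 4.3036) (0, 0) (26, 0) (26, 3.4283) (12.7271, 9.9276)]  |A|=179.1958
4. ⊥bis P0·P3 via (12.325,9.5): [(11.9942, 9.6037) (0, 4.3036) (0, 0) (26, 0) (26, 3.4283) (15.8681, 8.3895)]  |A|=178.1235
5. ⊥bis P0·P4 via (17.575,7.94): [(11.9942, 9.6037) (0, 4.3036) (0, 0) (22.0045, 0) (17.8715, 7.4085) (15.8681, 8.3895)]  |A|=149.3899
6. ⊥bis P0·P5 via (12.12,7.585): [(9.7287, 8.6026) (0, 4.3036) (0, 0) (22.0045, 0) (19.5328, 4.4306)]  |A|=132.1451
7. canonical 5-gon: [(9.7287, 8.6026) (0, 4.3036) (0, 0) (22.0045, 0) (19.5328, 4.4306)]
8. shoelace: 132.1451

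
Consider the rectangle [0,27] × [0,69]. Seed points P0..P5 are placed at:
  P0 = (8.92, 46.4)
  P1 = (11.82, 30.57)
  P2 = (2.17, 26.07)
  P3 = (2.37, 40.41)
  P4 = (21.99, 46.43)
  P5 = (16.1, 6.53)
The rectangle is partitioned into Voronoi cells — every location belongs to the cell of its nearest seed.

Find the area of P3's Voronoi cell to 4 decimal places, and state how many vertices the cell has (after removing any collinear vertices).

1. box [0,27]×[0,69]: [(0, 0) (27, 0) (27, 69) (0, 69)]
2. ⊥bis P3·P0 via (5.645,43.405): [(0, 49.5777) (0, 0) (27, 0) (27, 20.0535)]  |A|=940.0224
3. ⊥bis P3·P1 via (7.095,35.49): [(10.1767, 38.4496) (0, 49.5777) (0, 28.6762)]  |A|=106.3547
4. ⊥bis P3·P2 via (2.27,33.24): [(4.7166, 33.2059) (10.1767, 38.4496) (0, 49.5777) (0, 33.2717)]  |A|=95.5173
5. ⊥bis P3·P4 via (12.18,43.42): [(4.7166, 33.2059) (10.1767, 38.4496) (0, 49.5777) (0, 33.2717)]  |A|=95.5173
6. ⊥bis P3·P5 via (9.235,23.47): [(4.7166, 33.2059) (10.1767, 38.4496) (0, 49.5777) (0, 33.2717)]  |A|=95.5173
7. canonical 4-gon: [(4.7166, 33.2059) (10.1767, 38.4496) (0, 49.5777) (0, 33.2717)]
8. shoelace: 95.5173

Area of P3's cell: 95.5173 (4 vertices)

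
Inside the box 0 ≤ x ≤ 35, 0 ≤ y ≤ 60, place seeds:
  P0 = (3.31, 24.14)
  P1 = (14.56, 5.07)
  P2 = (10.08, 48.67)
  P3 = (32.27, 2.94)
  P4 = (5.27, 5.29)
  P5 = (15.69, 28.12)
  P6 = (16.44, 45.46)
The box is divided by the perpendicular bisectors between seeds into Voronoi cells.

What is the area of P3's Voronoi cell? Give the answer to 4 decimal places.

Area of P3's cell: 212.6328

1. box [0,35]×[0,60]: [(0, 0) (35, 0) (35, 60) (0, 60)]
2. ⊥bis P3·P0 via (17.79,13.54): [(7.8781, 0) (35, 0) (35, 37.0495)]  |A|=502.4261
3. ⊥bis P3·P1 via (23.415,4.005): [(25.8931, 24.6091) (22.9333, 0) (35, 0) (35, 37.0495)]  |A|=317.1787
4. ⊥bis P3·P2 via (21.175,25.805): [(29.85, 30.0145) (25.8931, 24.6091) (22.9333, 0) (35, 0) (35, 32.5134)]  |A|=305.4984
5. ⊥bis P3·P4 via (18.77,4.115): [(29.85, 30.0145) (25.8931, 24.6091) (22.9333, 0) (35, 0) (35, 32.5134)]  |A|=305.4984
6. ⊥bis P3·P5 via (23.98,15.53): [(24.8717, 16.1172) (22.9333, 0) (35, 0) (35, 22.7862)]  |A|=212.6328
7. ⊥bis P3·P6 via (24.355,24.2): [(24.8717, 16.1172) (22.9333, 0) (35, 0) (35, 22.7862)]  |A|=212.6328
8. canonical 4-gon: [(24.8717, 16.1172) (22.9333, 0) (35, 0) (35, 22.7862)]
9. shoelace: 212.6328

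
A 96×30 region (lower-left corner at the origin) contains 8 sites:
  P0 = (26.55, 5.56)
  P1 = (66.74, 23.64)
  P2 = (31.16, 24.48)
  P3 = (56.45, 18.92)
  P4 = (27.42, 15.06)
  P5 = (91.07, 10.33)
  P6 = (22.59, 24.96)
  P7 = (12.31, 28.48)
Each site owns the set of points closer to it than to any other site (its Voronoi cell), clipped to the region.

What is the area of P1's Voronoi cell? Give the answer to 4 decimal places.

Area of P1's cell: 401.8140

1. box [0,96]×[0,30]: [(0, 0) (96, 0) (96, 30) (0, 30)]
2. ⊥bis P1·P0 via (46.645,14.6): [(53.213, 0) (96, 0) (96, 30) (39.7171, 30)]  |A|=1486.0484
3. ⊥bis P1·P2 via (48.95,24.06): [(48.6229, 10.2034) (53.213, 0) (96, 0) (96, 30) (49.0902, 30)]  |A|=1393.2704
4. ⊥bis P1·P3 via (61.595,21.28): [(71.3561, 0) (96, 0) (96, 30) (57.5952, 30)]  |A|=945.7313
5. ⊥bis P1·P4 via (47.08,19.35): [(71.3561, 0) (96, 0) (96, 30) (57.5952, 30)]  |A|=945.7313
6. ⊥bis P1·P5 via (78.905,16.985): [(70.5612, 1.7329) (86.025, 30) (57.5952, 30)]  |A|=401.814
7. ⊥bis P1·P6 via (44.665,24.3): [(70.5612, 1.7329) (86.025, 30) (57.5952, 30)]  |A|=401.814
8. ⊥bis P1·P7 via (39.525,26.06): [(70.5612, 1.7329) (86.025, 30) (57.5952, 30)]  |A|=401.814
9. canonical 3-gon: [(70.5612, 1.7329) (86.025, 30) (57.5952, 30)]
10. shoelace: 401.814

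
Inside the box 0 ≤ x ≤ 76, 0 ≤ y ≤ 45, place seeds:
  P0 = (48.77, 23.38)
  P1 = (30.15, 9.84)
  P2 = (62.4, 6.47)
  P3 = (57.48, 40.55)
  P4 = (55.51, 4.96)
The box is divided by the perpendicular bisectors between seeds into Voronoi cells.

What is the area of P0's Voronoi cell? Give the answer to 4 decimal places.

1. box [0,76]×[0,45]: [(0, 0) (76, 0) (76, 45) (0, 45)]
2. ⊥bis P0·P1 via (39.46,16.61): [(51.5384, 0) (76, 0) (76, 45) (18.8155, 45)]  |A|=1837.0378
3. ⊥bis P0·P2 via (55.585,14.925): [(46.1912, 7.3533) (76, 31.3801) (76, 45) (18.8155, 45)]  |A|=1279.3989
4. ⊥bis P0·P3 via (53.125,31.965): [(46.1912, 7.3533) (67.6096, 24.6172) (27.4291, 45) (18.8155, 45)]  |A|=727.2569
5. ⊥bis P0·P4 via (52.14,14.17): [(43.5262, 11.0182) (56.7336, 15.8508) (67.6096, 24.6172) (27.4291, 45) (18.8155, 45)]  |A|=696.6158
6. canonical 5-gon: [(43.5262, 11.0182) (56.7336, 15.8508) (67.6096, 24.6172) (27.4291, 45) (18.8155, 45)]
7. shoelace: 696.6158

Area of P0's cell: 696.6158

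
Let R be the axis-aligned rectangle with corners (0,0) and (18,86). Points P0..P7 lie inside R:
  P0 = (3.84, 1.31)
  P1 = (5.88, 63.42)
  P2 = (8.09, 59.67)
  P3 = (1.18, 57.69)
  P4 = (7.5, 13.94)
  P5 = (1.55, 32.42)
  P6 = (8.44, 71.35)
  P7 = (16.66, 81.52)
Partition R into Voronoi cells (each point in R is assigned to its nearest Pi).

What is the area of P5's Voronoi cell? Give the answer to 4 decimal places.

1. box [0,18]×[0,86]: [(0, 0) (18, 0) (18, 86) (0, 86)]
2. ⊥bis P5·P0 via (2.695,16.865): [(0, 16.6666) (18, 17.9916) (18, 86) (0, 86)]  |A|=1236.076
3. ⊥bis P5·P1 via (3.715,47.92): [(0, 48.4389) (0, 16.6666) (18, 17.9916) (18, 45.9247)]  |A|=537.3485
4. ⊥bis P5·P2 via (4.82,46.045): [(0, 47.2018) (0, 16.6666) (18, 17.9916) (18, 42.8818)]  |A|=498.8284
5. ⊥bis P5·P3 via (1.365,45.055): [(8.5092, 45.1596) (0, 45.035) (0, 16.6666) (18, 17.9916) (18, 42.8818)]  |A|=489.6097
6. ⊥bis P5·P4 via (4.525,23.18): [(8.5092, 45.1596) (0, 45.035) (0, 21.7231) (18, 27.5185) (18, 42.8818)]  |A|=358.359
7. ⊥bis P5·P6 via (4.995,51.885): [(8.5092, 45.1596) (0, 45.035) (0, 21.7231) (18, 27.5185) (18, 42.8818)]  |A|=358.359
8. ⊥bis P5·P7 via (9.105,56.97): [(8.5092, 45.1596) (0, 45.035) (0, 21.7231) (18, 27.5185) (18, 42.8818)]  |A|=358.359
9. canonical 5-gon: [(8.5092, 45.1596) (0, 45.035) (0, 21.7231) (18, 27.5185) (18, 42.8818)]
10. shoelace: 358.359

Area of P5's cell: 358.3590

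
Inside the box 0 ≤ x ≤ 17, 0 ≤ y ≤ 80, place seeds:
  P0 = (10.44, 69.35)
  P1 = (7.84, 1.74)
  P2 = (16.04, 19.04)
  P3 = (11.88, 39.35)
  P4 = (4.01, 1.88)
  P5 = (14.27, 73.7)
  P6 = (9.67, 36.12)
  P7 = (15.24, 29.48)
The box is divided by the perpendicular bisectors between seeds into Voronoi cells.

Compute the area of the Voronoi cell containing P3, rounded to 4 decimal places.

1. box [0,17]×[0,80]: [(0, 0) (17, 0) (17, 80) (0, 80)]
2. ⊥bis P3·P0 via (11.16,54.35): [(0, 53.8143) (0, 0) (17, 0) (17, 54.6303)]  |A|=921.7794
3. ⊥bis P3·P1 via (9.86,20.545): [(0, 53.8143) (0, 21.6041) (17, 19.778) (17, 54.6303)]  |A|=570.0309
4. ⊥bis P3·P2 via (13.96,29.195): [(0, 53.8143) (0, 26.3356) (17, 29.8177) (17, 54.6303)]  |A|=444.4763
5. ⊥bis P3·P4 via (7.945,20.615): [(0, 53.8143) (0, 26.3356) (17, 29.8177) (17, 54.6303)]  |A|=444.4763
6. ⊥bis P3·P5 via (13.075,56.525): [(0, 53.8143) (0, 26.3356) (17, 29.8177) (17, 54.6303)]  |A|=444.4763
7. ⊥bis P3·P6 via (10.775,37.735): [(0, 53.8143) (0, 45.1074) (17, 33.4758) (17, 54.6303)]  |A|=253.8226
8. ⊥bis P3·P7 via (13.56,34.415): [(0, 53.8143) (0, 45.1074) (14.9405, 34.8849) (17, 35.5861) (17, 54.6303)]  |A|=251.6495
9. canonical 5-gon: [(0, 53.8143) (0, 45.1074) (14.9405, 34.8849) (17, 35.5861) (17, 54.6303)]
10. shoelace: 251.6495

Area of P3's cell: 251.6495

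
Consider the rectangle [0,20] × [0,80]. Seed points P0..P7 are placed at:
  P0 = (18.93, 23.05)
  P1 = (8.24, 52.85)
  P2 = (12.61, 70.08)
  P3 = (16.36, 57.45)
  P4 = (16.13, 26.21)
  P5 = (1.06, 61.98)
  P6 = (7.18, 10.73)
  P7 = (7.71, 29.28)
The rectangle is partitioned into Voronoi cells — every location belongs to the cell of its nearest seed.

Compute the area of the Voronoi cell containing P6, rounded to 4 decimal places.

Area of P6's cell: 350.6773

1. box [0,20]×[0,80]: [(0, 0) (20, 0) (20, 80) (0, 80)]
2. ⊥bis P6·P0 via (13.055,16.89): [(0, 29.341) (0, 0) (20, 0) (20, 10.2663)]  |A|=396.0731
3. ⊥bis P6·P1 via (7.71,31.79): [(0, 29.341) (0, 0) (20, 0) (20, 10.2663)]  |A|=396.0731
4. ⊥bis P6·P2 via (9.895,40.405): [(0, 29.341) (0, 0) (20, 0) (20, 10.2663)]  |A|=396.0731
5. ⊥bis P6·P3 via (11.77,34.09): [(0, 29.341) (0, 0) (20, 0) (20, 10.2663)]  |A|=396.0731
6. ⊥bis P6·P4 via (11.655,18.47): [(11.0033, 18.8468) (0, 25.2085) (0, 0) (20, 0) (20, 10.2663)]  |A|=373.3378
7. ⊥bis P6·P5 via (4.12,36.355): [(11.0033, 18.8468) (0, 25.2085) (0, 0) (20, 0) (20, 10.2663)]  |A|=373.3378
8. ⊥bis P6·P7 via (7.445,20.005): [(11.0033, 18.8468) (9.0809, 19.9583) (0, 20.2177) (0, 0) (20, 0) (20, 10.2663)]  |A|=350.6773
9. canonical 6-gon: [(11.0033, 18.8468) (9.0809, 19.9583) (0, 20.2177) (0, 0) (20, 0) (20, 10.2663)]
10. shoelace: 350.6773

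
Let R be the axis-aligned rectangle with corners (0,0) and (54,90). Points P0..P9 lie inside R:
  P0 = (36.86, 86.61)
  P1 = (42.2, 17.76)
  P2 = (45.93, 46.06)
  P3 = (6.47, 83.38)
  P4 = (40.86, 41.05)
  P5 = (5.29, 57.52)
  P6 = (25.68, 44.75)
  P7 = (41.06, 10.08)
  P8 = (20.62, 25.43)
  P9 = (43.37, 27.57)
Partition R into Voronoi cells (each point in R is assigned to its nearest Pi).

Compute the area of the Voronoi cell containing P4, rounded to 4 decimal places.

Area of P4's cell: 187.8849

1. box [0,54]×[0,90]: [(0, 0) (54, 0) (54, 90) (0, 90)]
2. ⊥bis P4·P0 via (38.86,63.83): [(0, 60.4182) (0, 0) (54, 0) (54, 65.1592)]  |A|=3390.5917
3. ⊥bis P4·P1 via (41.53,29.405): [(0, 60.4182) (0, 27.0156) (54, 30.1225) (54, 65.1592)]  |A|=1847.8652
4. ⊥bis P4·P2 via (43.395,43.555): [(24.5973, 62.5778) (0, 60.4182) (0, 27.0156) (54, 30.1225) (54, 32.823)]  |A|=1372.4793
5. ⊥bis P4·P3 via (23.665,62.215): [(24.5973, 62.5778) (24.0527, 62.53) (0, 42.9889) (0, 27.0156) (54, 30.1225) (54, 32.823)]  |A|=1162.8684
6. ⊥bis P4·P5 via (23.075,49.285): [(27.7518, 59.3855) (13.1129, 27.77) (54, 30.1225) (54, 32.823)]  |A|=664.5561
7. ⊥bis P4·P6 via (33.27,42.9): [(35.4014, 51.6444) (29.8164, 28.7311) (54, 30.1225) (54, 32.823)]  |A|=298.2903
8. ⊥bis P4·P7 via (40.96,25.565): [(35.4014, 51.6444) (29.8164, 28.7311) (54, 30.1225) (54, 32.823)]  |A|=298.2903
9. ⊥bis P4·P8 via (30.74,33.24): [(35.4014, 51.6444) (30.8733, 33.0672) (34.0325, 28.9736) (54, 30.1225) (54, 32.823)]  |A|=289.2777
10. ⊥bis P4·P9 via (42.115,34.31): [(50.912, 35.948) (35.4014, 51.6444) (30.8733, 33.0672) (31.4472, 32.3236)]  |A|=187.8849
11. canonical 4-gon: [(50.912, 35.948) (35.4014, 51.6444) (30.8733, 33.0672) (31.4472, 32.3236)]
12. shoelace: 187.8849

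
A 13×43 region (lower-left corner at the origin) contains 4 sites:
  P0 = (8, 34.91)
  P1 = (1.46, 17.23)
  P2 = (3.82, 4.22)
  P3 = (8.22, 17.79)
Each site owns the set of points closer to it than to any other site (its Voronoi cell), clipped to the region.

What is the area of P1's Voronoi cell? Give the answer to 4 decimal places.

Area of P1's cell: 77.1615

1. box [0,13]×[0,43]: [(0, 0) (13, 0) (13, 43) (0, 43)]
2. ⊥bis P1·P0 via (4.73,26.07): [(0, 27.8197) (0, 0) (13, 0) (13, 23.0108)]  |A|=330.3984
3. ⊥bis P1·P2 via (2.64,10.725): [(0, 27.8197) (0, 10.2461) (13, 12.6043) (13, 23.0108)]  |A|=181.8708
4. ⊥bis P1·P3 via (4.84,17.51): [(4.1119, 26.2986) (0, 27.8197) (0, 10.2461) (5.3612, 11.2186)]  |A|=77.1615
5. canonical 4-gon: [(4.1119, 26.2986) (0, 27.8197) (0, 10.2461) (5.3612, 11.2186)]
6. shoelace: 77.1615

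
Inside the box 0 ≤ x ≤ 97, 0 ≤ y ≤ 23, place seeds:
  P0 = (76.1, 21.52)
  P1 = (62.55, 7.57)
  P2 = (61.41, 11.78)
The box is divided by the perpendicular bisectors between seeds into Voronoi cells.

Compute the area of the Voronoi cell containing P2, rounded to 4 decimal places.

Area of P2's cell: 1330.8194

1. box [0,97]×[0,23]: [(0, 0) (97, 0) (97, 23) (0, 23)]
2. ⊥bis P2·P0 via (68.755,16.65): [(0, 0) (79.7946, 0) (64.5447, 23) (0, 23)]  |A|=1659.9016
3. ⊥bis P2·P1 via (61.98,9.675): [(0, 0) (26.2504, 0) (71.6445, 12.292) (64.5447, 23) (0, 23)]  |A|=1330.8194
4. canonical 5-gon: [(0, 0) (26.2504, 0) (71.6445, 12.292) (64.5447, 23) (0, 23)]
5. shoelace: 1330.8194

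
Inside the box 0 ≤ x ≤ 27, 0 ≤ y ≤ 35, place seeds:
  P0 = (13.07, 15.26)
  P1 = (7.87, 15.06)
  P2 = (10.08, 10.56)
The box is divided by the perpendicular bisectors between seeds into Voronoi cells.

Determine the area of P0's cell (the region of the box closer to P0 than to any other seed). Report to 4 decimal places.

Area of P0's cell: 447.9640

1. box [0,27]×[0,35]: [(0, 0) (27, 0) (27, 35) (0, 35)]
2. ⊥bis P0·P1 via (10.47,15.16): [(11.0531, 0) (27, 0) (27, 35) (9.7069, 35)]  |A|=581.7
3. ⊥bis P0·P2 via (11.575,12.91): [(10.531, 13.5742) (27, 3.0971) (27, 35) (9.7069, 35)]  |A|=447.964
4. canonical 4-gon: [(10.531, 13.5742) (27, 3.0971) (27, 35) (9.7069, 35)]
5. shoelace: 447.964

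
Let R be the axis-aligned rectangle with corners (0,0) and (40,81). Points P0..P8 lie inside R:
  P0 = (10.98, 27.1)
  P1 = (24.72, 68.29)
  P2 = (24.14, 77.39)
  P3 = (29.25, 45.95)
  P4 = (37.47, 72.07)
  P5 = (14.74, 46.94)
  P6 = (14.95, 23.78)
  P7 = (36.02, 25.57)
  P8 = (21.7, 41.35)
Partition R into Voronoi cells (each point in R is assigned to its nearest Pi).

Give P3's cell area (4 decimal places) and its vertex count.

1. box [0,40]×[0,81]: [(0, 0) (40, 0) (40, 81) (0, 81)]
2. ⊥bis P3·P0 via (20.115,36.525): [(0, 56.0211) (40, 17.2518) (40, 81) (0, 81)]  |A|=1774.5415
3. ⊥bis P3·P1 via (26.985,57.12): [(3.7312, 52.4047) (40, 17.2518) (40, 59.7591)]  |A|=770.8443
4. ⊥bis P3·P2 via (26.695,61.67): [(3.7312, 52.4047) (40, 17.2518) (40, 59.7591)]  |A|=770.8443
5. ⊥bis P3·P4 via (33.36,59.01): [(34.5143, 58.6467) (3.7312, 52.4047) (40, 17.2518) (40, 56.9204)]  |A|=763.058
6. ⊥bis P3·P5 via (21.995,46.445): [(34.5143, 58.6467) (22.6636, 56.2437) (21.2435, 35.4312) (40, 17.2518) (40, 56.9204)]  |A|=568.7684
7. ⊥bis P3·P6 via (22.1,34.865): [(34.5143, 58.6467) (22.6636, 56.2437) (21.2435, 35.4312) (21.286, 35.3901) (40, 23.3192) (40, 56.9204)]  |A|=511.9959
8. ⊥bis P3·P7 via (32.635,35.76): [(34.5143, 58.6467) (22.6636, 56.2437) (21.2435, 35.4312) (21.286, 35.3901) (24.7654, 33.1458) (40, 38.2066) (40, 56.9204)]  |A|=398.5942
9. ⊥bis P3·P8 via (25.475,43.65): [(34.5143, 58.6467) (22.6636, 56.2437) (22.174, 49.068) (30.6782, 35.11) (40, 38.2066) (40, 56.9204)]  |A|=323.8762
10. canonical 6-gon: [(34.5143, 58.6467) (22.6636, 56.2437) (22.174, 49.068) (30.6782, 35.11) (40, 38.2066) (40, 56.9204)]
11. shoelace: 323.8762

Area of P3's cell: 323.8762 (6 vertices)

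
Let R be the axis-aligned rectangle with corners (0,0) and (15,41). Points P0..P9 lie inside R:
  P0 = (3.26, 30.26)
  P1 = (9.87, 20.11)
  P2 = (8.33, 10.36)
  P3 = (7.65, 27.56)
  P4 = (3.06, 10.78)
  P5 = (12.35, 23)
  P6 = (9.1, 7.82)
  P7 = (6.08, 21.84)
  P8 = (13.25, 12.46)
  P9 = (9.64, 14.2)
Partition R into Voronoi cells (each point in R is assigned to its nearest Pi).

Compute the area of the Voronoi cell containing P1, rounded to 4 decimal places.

1. box [0,15]×[0,41]: [(0, 0) (15, 0) (15, 41) (0, 41)]
2. ⊥bis P1·P0 via (6.565,25.185): [(0, 20.9097) (0, 0) (15, 0) (15, 30.6781)]  |A|=386.9085
3. ⊥bis P1·P2 via (9.1,15.235): [(0, 20.9097) (0, 16.6723) (15, 14.3031) (15, 30.6781)]  |A|=154.5928
4. ⊥bis P1·P3 via (8.76,23.835): [(0.8917, 21.4903) (0, 20.9097) (0, 16.6723) (15, 14.3031) (15, 25.6944)]  |A|=119.4369
5. ⊥bis P1·P4 via (6.465,15.445): [(0.8917, 21.4903) (0, 20.9097) (0, 20.1638) (6.1045, 15.7081) (15, 14.3031) (15, 25.6944)]  |A|=108.78
6. ⊥bis P1·P5 via (11.11,21.555): [(8.5322, 23.7671) (0.8917, 21.4903) (0, 20.9097) (0, 20.1638) (6.1045, 15.7081) (15, 14.3031) (15, 18.2169)]  |A|=84.5982
7. ⊥bis P1·P6 via (9.485,13.965): [(8.5322, 23.7671) (0.8917, 21.4903) (0, 20.9097) (0, 20.1638) (6.1045, 15.7081) (15, 14.3031) (15, 18.2169)]  |A|=84.5982
8. ⊥bis P1·P7 via (7.975,20.975): [(9.0476, 23.3248) (5.7042, 16.0003) (6.1045, 15.7081) (15, 14.3031) (15, 18.2169)]  |A|=49.5471
9. ⊥bis P1·P8 via (11.56,16.285): [(9.0476, 23.3248) (5.7042, 16.0003) (6.1045, 15.7081) (9.1615, 15.2253) (15, 17.8049) (15, 18.2169)]  |A|=39.3245
10. ⊥bis P1·P9 via (9.755,17.155): [(9.0476, 23.3248) (6.2928, 17.2897) (13.2236, 17.02) (15, 17.8049) (15, 18.2169)]  |A|=29.7503
11. canonical 5-gon: [(9.0476, 23.3248) (6.2928, 17.2897) (13.2236, 17.02) (15, 17.8049) (15, 18.2169)]
12. shoelace: 29.7503

Area of P1's cell: 29.7503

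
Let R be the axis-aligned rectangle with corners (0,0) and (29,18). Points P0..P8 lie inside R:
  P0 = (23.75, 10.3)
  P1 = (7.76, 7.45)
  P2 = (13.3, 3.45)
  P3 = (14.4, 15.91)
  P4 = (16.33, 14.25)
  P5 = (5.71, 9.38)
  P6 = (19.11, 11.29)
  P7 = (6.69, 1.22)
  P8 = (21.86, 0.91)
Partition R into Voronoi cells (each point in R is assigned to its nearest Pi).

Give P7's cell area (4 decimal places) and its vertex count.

1. box [0,29]×[0,18]: [(0, 0) (29, 0) (29, 18) (0, 18)]
2. ⊥bis P7·P0 via (15.22,5.76): [(0, 0) (18.2857, 0) (8.7054, 18) (0, 18)]  |A|=242.9198
3. ⊥bis P7·P1 via (7.225,4.335): [(0, 5.5759) (0, 0) (18.2857, 0) (16.8591, 2.6803)]  |A|=71.5083
4. ⊥bis P7·P2 via (9.995,2.335): [(9.4491, 3.953) (0, 5.5759) (0, 0) (10.7828, 0)]  |A|=47.6558
5. ⊥bis P7·P3 via (10.545,8.565): [(9.4491, 3.953) (0, 5.5759) (0, 0) (10.7828, 0)]  |A|=47.6558
6. ⊥bis P7·P4 via (11.51,7.735): [(9.4491, 3.953) (0, 5.5759) (0, 0) (10.7828, 0)]  |A|=47.6558
7. ⊥bis P7·P5 via (6.2,5.3): [(9.4491, 3.953) (3.4967, 4.9753) (0, 4.5554) (0, 0) (10.7828, 0)]  |A|=45.8716
8. ⊥bis P7·P6 via (12.9,6.255): [(9.4491, 3.953) (3.4967, 4.9753) (0, 4.5554) (0, 0) (10.7828, 0)]  |A|=45.8716
9. ⊥bis P7·P8 via (14.275,1.065): [(9.4491, 3.953) (3.4967, 4.9753) (0, 4.5554) (0, 0) (10.7828, 0)]  |A|=45.8716
10. canonical 5-gon: [(9.4491, 3.953) (3.4967, 4.9753) (0, 4.5554) (0, 0) (10.7828, 0)]
11. shoelace: 45.8716

Area of P7's cell: 45.8716 (5 vertices)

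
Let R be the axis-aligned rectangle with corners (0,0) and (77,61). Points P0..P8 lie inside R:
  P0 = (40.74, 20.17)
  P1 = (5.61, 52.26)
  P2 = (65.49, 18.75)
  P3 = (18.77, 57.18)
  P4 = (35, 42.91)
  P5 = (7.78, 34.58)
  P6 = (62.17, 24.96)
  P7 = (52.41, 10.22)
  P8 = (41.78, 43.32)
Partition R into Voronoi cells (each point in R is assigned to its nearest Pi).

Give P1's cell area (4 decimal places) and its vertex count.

1. box [0,77]×[0,61]: [(0, 0) (77, 0) (77, 61) (0, 61)]
2. ⊥bis P1·P0 via (23.175,36.215): [(0, 10.8445) (45.8152, 61) (0, 61)]  |A|=1148.9413
3. ⊥bis P1·P2 via (35.55,35.505): [(0, 10.8445) (45.8152, 61) (0, 61)]  |A|=1148.9413
4. ⊥bis P1·P3 via (12.19,54.72): [(0, 10.8445) (20.2893, 33.056) (9.8422, 61) (0, 61)]  |A|=646.325
5. ⊥bis P1·P4 via (20.305,47.585): [(0, 10.8445) (13.2211, 25.3182) (17.8006, 39.7128) (9.8422, 61) (0, 61)]  |A|=613.1702
6. ⊥bis P1·P5 via (6.695,43.42): [(0, 42.5983) (15.9882, 44.5606) (9.8422, 61) (0, 61)]  |A|=228.0046
7. ⊥bis P1·P6 via (33.89,38.61): [(0, 42.5983) (15.9882, 44.5606) (9.8422, 61) (0, 61)]  |A|=228.0046
8. ⊥bis P1·P7 via (29.01,31.24): [(0, 42.5983) (15.9882, 44.5606) (9.8422, 61) (0, 61)]  |A|=228.0046
9. ⊥bis P1·P8 via (23.695,47.79): [(0, 42.5983) (15.9882, 44.5606) (9.8422, 61) (0, 61)]  |A|=228.0046
10. canonical 4-gon: [(0, 42.5983) (15.9882, 44.5606) (9.8422, 61) (0, 61)]
11. shoelace: 228.0046

Area of P1's cell: 228.0046 (4 vertices)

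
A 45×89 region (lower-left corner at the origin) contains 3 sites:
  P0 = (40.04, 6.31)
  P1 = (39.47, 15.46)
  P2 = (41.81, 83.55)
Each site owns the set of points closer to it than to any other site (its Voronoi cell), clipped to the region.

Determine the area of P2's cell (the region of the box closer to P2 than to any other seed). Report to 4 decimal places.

1. box [0,45]×[0,89]: [(0, 0) (45, 0) (45, 89) (0, 89)]
2. ⊥bis P2·P0 via (40.925,44.93): [(0, 45.8678) (45, 44.8366) (45, 89) (0, 89)]  |A|=1964.1501
3. ⊥bis P2·P1 via (40.64,49.505): [(0, 50.9016) (45, 49.3552) (45, 89) (0, 89)]  |A|=1749.2218
4. canonical 4-gon: [(0, 50.9016) (45, 49.3552) (45, 89) (0, 89)]
5. shoelace: 1749.2218

Area of P2's cell: 1749.2218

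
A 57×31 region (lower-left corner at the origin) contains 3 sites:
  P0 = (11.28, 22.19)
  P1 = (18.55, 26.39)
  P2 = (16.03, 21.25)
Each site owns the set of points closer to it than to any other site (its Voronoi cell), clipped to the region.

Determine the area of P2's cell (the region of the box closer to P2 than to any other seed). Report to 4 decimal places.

1. box [0,57]×[0,31]: [(0, 0) (57, 0) (57, 31) (0, 31)]
2. ⊥bis P2·P0 via (13.655,21.72): [(9.3567, 0) (57, 0) (57, 31) (15.4915, 31)]  |A|=1381.8531
3. ⊥bis P2·P1 via (17.29,23.82): [(14.3553, 25.2588) (9.3567, 0) (57, 0) (57, 4.3513)]  |A|=694.4855
4. canonical 4-gon: [(14.3553, 25.2588) (9.3567, 0) (57, 0) (57, 4.3513)]
5. shoelace: 694.4855

Area of P2's cell: 694.4855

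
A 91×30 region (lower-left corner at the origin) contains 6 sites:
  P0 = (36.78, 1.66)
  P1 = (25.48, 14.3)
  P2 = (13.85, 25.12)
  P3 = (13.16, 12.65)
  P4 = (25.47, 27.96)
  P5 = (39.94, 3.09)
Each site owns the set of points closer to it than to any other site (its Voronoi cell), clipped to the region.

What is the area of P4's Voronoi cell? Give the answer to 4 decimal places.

Area of P4's cell: 266.5596

1. box [0,91]×[0,30]: [(0, 0) (91, 0) (91, 30) (0, 30)]
2. ⊥bis P4·P0 via (31.125,14.81): [(0, 1.4251) (66.4475, 30) (0, 30)]  |A|=949.3658
3. ⊥bis P4·P1 via (25.475,21.13): [(0, 21.1114) (45.8561, 21.1449) (66.4475, 30) (0, 30)]  |A|=497.998
4. ⊥bis P4·P2 via (19.66,26.54): [(20.983, 21.1267) (45.8561, 21.1449) (66.4475, 30) (18.8144, 30)]  |A|=321.27
5. ⊥bis P4·P3 via (19.315,20.305): [(20.983, 21.1267) (45.8561, 21.1449) (66.4475, 30) (18.8144, 30)]  |A|=321.27
6. ⊥bis P4·P5 via (32.705,15.525): [(20.983, 21.1267) (42.3597, 21.1424) (57.5836, 30) (18.8144, 30)]  |A|=266.5596
7. canonical 4-gon: [(20.983, 21.1267) (42.3597, 21.1424) (57.5836, 30) (18.8144, 30)]
8. shoelace: 266.5596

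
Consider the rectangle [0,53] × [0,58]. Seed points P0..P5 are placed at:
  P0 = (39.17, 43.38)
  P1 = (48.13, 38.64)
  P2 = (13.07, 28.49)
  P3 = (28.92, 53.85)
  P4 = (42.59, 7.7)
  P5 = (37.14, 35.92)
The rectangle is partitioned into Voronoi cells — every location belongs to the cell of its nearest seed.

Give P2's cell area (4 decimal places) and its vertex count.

1. box [0,53]×[0,58]: [(0, 0) (53, 0) (53, 58) (0, 58)]
2. ⊥bis P2·P0 via (26.12,35.935): [(0, 0) (46.6208, 0) (13.532, 58) (0, 58)]  |A|=1744.4314
3. ⊥bis P2·P1 via (30.6,33.565): [(0, 0) (40.3172, 0) (33.8226, 22.4334) (13.532, 58) (0, 58)]  |A|=1673.7252
4. ⊥bis P2·P3 via (20.995,41.17): [(0, 54.2919) (0, 0) (40.3172, 0) (33.8226, 22.4334) (24.3185, 39.0928)]  |A|=1500.7118
5. ⊥bis P2·P4 via (27.83,18.095): [(0, 54.2919) (0, 0) (15.0863, 0) (32.5081, 24.7375) (24.3185, 39.0928)]  |A|=1181.374
6. ⊥bis P2·P5 via (25.105,32.205): [(22.6586, 40.1302) (0, 54.2919) (0, 0) (15.0863, 0) (28.9636, 19.7047)]  |A|=1121.6429
7. canonical 5-gon: [(22.6586, 40.1302) (0, 54.2919) (0, 0) (15.0863, 0) (28.9636, 19.7047)]
8. shoelace: 1121.6429

Area of P2's cell: 1121.6429 (5 vertices)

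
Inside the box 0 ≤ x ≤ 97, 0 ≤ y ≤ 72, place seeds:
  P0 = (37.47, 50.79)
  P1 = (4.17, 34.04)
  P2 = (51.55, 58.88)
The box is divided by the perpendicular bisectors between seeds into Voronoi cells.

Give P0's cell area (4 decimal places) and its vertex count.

1. box [0,97]×[0,72]: [(0, 0) (97, 0) (97, 72) (0, 72)]
2. ⊥bis P0·P1 via (20.82,42.415): [(42.1549, 0) (97, 0) (97, 72) (5.9387, 72)]  |A|=5252.633
3. ⊥bis P0·P2 via (44.51,54.835): [(42.1549, 0) (76.0168, 0) (34.6474, 72) (5.9387, 72)]  |A|=2252.5441
4. canonical 4-gon: [(42.1549, 0) (76.0168, 0) (34.6474, 72) (5.9387, 72)]
5. shoelace: 2252.5441

Area of P0's cell: 2252.5441 (4 vertices)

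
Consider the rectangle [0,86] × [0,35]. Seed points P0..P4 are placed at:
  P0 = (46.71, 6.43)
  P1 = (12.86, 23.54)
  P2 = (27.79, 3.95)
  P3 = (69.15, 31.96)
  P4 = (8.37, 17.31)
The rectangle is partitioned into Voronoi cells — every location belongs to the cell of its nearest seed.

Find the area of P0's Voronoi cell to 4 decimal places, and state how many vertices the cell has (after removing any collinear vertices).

1. box [0,86]×[0,35]: [(0, 0) (86, 0) (86, 35) (0, 35)]
2. ⊥bis P0·P1 via (29.785,14.985): [(22.2106, 0) (86, 0) (86, 35) (39.9019, 35)]  |A|=1923.0314
3. ⊥bis P0·P2 via (37.25,5.19): [(34.6933, 24.6954) (37.9303, 0) (86, 0) (86, 35) (39.9019, 35)]  |A|=1728.9294
4. ⊥bis P0·P3 via (57.93,19.195): [(34.6933, 24.6954) (37.9303, 0) (79.7682, 0) (39.9486, 35) (39.9019, 35)]  |A|=813.9735
5. ⊥bis P0·P4 via (27.54,11.87): [(34.6933, 24.6954) (37.9303, 0) (79.7682, 0) (39.9486, 35) (39.9019, 35)]  |A|=813.9735
6. canonical 5-gon: [(34.6933, 24.6954) (37.9303, 0) (79.7682, 0) (39.9486, 35) (39.9019, 35)]
7. shoelace: 813.9735

Area of P0's cell: 813.9735 (5 vertices)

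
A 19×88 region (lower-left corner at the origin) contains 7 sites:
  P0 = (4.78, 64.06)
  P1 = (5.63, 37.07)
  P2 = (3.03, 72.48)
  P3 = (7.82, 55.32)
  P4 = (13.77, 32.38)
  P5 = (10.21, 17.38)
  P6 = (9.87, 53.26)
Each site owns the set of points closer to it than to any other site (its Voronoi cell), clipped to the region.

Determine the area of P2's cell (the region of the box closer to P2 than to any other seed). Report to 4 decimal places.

Area of P2's cell: 352.7757

1. box [0,19]×[0,88]: [(0, 0) (19, 0) (19, 88) (0, 88)]
2. ⊥bis P2·P0 via (3.905,68.27): [(0, 67.4584) (19, 71.4073) (19, 88) (0, 88)]  |A|=352.7757
3. ⊥bis P2·P1 via (4.33,54.775): [(0, 67.4584) (19, 71.4073) (19, 88) (0, 88)]  |A|=352.7757
4. ⊥bis P2·P3 via (5.425,63.9): [(0, 67.4584) (19, 71.4073) (19, 88) (0, 88)]  |A|=352.7757
5. ⊥bis P2·P4 via (8.4,52.43): [(0, 67.4584) (19, 71.4073) (19, 88) (0, 88)]  |A|=352.7757
6. ⊥bis P2·P5 via (6.62,44.93): [(0, 67.4584) (19, 71.4073) (19, 88) (0, 88)]  |A|=352.7757
7. ⊥bis P2·P6 via (6.45,62.87): [(0, 67.4584) (19, 71.4073) (19, 88) (0, 88)]  |A|=352.7757
8. canonical 4-gon: [(0, 67.4584) (19, 71.4073) (19, 88) (0, 88)]
9. shoelace: 352.7757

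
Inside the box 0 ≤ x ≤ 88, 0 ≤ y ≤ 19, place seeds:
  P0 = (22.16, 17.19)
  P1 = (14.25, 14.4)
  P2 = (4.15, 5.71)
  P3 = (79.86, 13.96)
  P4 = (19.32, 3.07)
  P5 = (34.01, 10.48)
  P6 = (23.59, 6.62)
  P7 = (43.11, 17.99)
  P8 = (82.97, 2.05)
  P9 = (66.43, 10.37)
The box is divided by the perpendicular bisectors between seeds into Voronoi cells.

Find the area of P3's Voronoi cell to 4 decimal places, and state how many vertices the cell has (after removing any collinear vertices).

Area of P3's cell: 167.8534 (4 vertices)

1. box [0,88]×[0,19]: [(0, 0) (88, 0) (88, 19) (0, 19)]
2. ⊥bis P3·P0 via (51.01,15.575): [(50.1381, 0) (88, 0) (88, 19) (51.2017, 19)]  |A|=709.2714
3. ⊥bis P3·P1 via (47.055,14.18): [(50.1381, 0) (88, 0) (88, 19) (51.2017, 19)]  |A|=709.2714
4. ⊥bis P3·P2 via (42.005,9.835): [(50.1381, 0) (88, 0) (88, 19) (51.2017, 19)]  |A|=709.2714
5. ⊥bis P3·P4 via (49.59,8.515): [(50.3716, 4.1701) (51.1217, 0) (88, 0) (88, 19) (51.2017, 19)]  |A|=707.2206
6. ⊥bis P3·P5 via (56.935,12.22): [(57.8625, 0) (88, 0) (88, 19) (56.4204, 19)]  |A|=586.3125
7. ⊥bis P3·P6 via (51.725,10.29): [(57.8625, 0) (88, 0) (88, 19) (56.4204, 19)]  |A|=586.3125
8. ⊥bis P3·P7 via (61.485,15.975): [(59.7332, 0) (88, 0) (88, 19) (61.8167, 19)]  |A|=517.2759
9. ⊥bis P3·P8 via (81.415,8.005): [(59.9977, 2.4124) (88, 9.7245) (88, 19) (61.8167, 19)]  |A|=347.0261
10. ⊥bis P3·P9 via (73.145,12.165): [(74.7241, 6.2578) (88, 9.7245) (88, 19) (71.3179, 19)]  |A|=167.8534
11. canonical 4-gon: [(74.7241, 6.2578) (88, 9.7245) (88, 19) (71.3179, 19)]
12. shoelace: 167.8534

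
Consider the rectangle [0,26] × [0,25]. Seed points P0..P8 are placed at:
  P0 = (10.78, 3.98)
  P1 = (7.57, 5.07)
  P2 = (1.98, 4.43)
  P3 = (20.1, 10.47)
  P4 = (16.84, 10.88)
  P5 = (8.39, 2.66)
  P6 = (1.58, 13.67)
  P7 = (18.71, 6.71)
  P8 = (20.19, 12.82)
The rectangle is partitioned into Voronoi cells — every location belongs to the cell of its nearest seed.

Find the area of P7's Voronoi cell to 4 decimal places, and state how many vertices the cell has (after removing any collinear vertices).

1. box [0,26]×[0,25]: [(0, 0) (26, 0) (26, 25) (0, 25)]
2. ⊥bis P7·P0 via (14.745,5.345): [(16.5851, 0) (26, 0) (26, 25) (7.9785, 25)]  |A|=342.9549
3. ⊥bis P7·P1 via (13.14,5.89): [(12.081, 13.0832) (16.5851, 0) (26, 0) (26, 25) (10.3267, 25)]  |A|=328.9636
4. ⊥bis P7·P2 via (10.345,5.57): [(12.081, 13.0832) (16.5851, 0) (26, 0) (26, 25) (10.3267, 25)]  |A|=328.9636
5. ⊥bis P7·P3 via (19.405,8.59): [(12.7854, 11.0371) (16.5851, 0) (26, 0) (26, 6.152)]  |A|=92.6046
6. ⊥bis P7·P4 via (17.775,8.795): [(18.261, 9.0129) (14.1214, 7.1566) (16.5851, 0) (26, 0) (26, 6.152)]  |A|=83.3326
7. ⊥bis P7·P5 via (13.55,4.685): [(18.261, 9.0129) (14.1214, 7.1566) (16.5851, 0) (26, 0) (26, 6.152)]  |A|=83.3326
8. ⊥bis P7·P6 via (10.145,10.19): [(18.261, 9.0129) (14.1214, 7.1566) (16.5851, 0) (26, 0) (26, 6.152)]  |A|=83.3326
9. ⊥bis P7·P8 via (19.45,9.765): [(18.261, 9.0129) (14.1214, 7.1566) (16.5851, 0) (26, 0) (26, 6.152)]  |A|=83.3326
10. canonical 5-gon: [(18.261, 9.0129) (14.1214, 7.1566) (16.5851, 0) (26, 0) (26, 6.152)]
11. shoelace: 83.3326

Area of P7's cell: 83.3326 (5 vertices)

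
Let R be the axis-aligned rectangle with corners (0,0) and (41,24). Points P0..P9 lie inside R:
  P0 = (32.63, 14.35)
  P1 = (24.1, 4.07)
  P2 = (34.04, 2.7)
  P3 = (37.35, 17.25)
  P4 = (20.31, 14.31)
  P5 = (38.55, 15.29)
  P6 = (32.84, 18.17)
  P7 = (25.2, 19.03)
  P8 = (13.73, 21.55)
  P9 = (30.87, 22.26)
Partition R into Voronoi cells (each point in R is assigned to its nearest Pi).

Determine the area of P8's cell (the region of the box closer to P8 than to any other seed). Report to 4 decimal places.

1. box [0,41]×[0,24]: [(0, 0) (41, 0) (41, 24) (0, 24)]
2. ⊥bis P8·P0 via (23.18,17.95): [(0, 0) (16.3419, 0) (25.4848, 24) (0, 24)]  |A|=501.92
3. ⊥bis P8·P1 via (18.915,12.81): [(0, 1.5887) (21.8955, 14.5782) (25.4848, 24) (0, 24)]  |A|=365.4099
4. ⊥bis P8·P2 via (23.885,12.125): [(0, 1.5887) (21.8955, 14.5782) (25.4848, 24) (0, 24)]  |A|=365.4099
5. ⊥bis P8·P3 via (25.54,19.4): [(0, 1.5887) (21.8955, 14.5782) (25.4848, 24) (0, 24)]  |A|=365.4099
6. ⊥bis P8·P4 via (17.02,17.93): [(0, 2.4615) (23.6988, 24) (0, 24)]  |A|=255.2182
7. ⊥bis P8·P5 via (26.14,18.42): [(0, 2.4615) (23.6988, 24) (0, 24)]  |A|=255.2182
8. ⊥bis P8·P6 via (23.285,19.86): [(0, 2.4615) (23.6988, 24) (0, 24)]  |A|=255.2182
9. ⊥bis P8·P7 via (19.465,20.29): [(0, 2.4615) (19.4271, 20.1177) (20.2801, 24) (0, 24)]  |A|=248.582
10. ⊥bis P8·P9 via (22.3,21.905): [(0, 2.4615) (19.4271, 20.1177) (20.2801, 24) (0, 24)]  |A|=248.582
11. canonical 4-gon: [(0, 2.4615) (19.4271, 20.1177) (20.2801, 24) (0, 24)]
12. shoelace: 248.582

Area of P8's cell: 248.5820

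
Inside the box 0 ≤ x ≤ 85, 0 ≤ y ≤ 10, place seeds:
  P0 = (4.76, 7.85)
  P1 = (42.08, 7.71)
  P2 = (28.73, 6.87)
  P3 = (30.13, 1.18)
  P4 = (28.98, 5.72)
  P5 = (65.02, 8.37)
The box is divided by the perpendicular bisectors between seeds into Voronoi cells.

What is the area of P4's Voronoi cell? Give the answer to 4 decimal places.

Area of P4's cell: 59.8206

1. box [0,85]×[0,10]: [(0, 0) (85, 0) (85, 10) (0, 10)]
2. ⊥bis P4·P0 via (16.87,6.785): [(16.2733, 0) (85, 0) (85, 10) (17.1527, 10)]  |A|=682.8698
3. ⊥bis P4·P1 via (35.53,6.715): [(16.2733, 0) (36.5501, 0) (35.031, 10) (17.1527, 10)]  |A|=190.775
4. ⊥bis P4·P2 via (28.855,6.295): [(16.5925, 3.6292) (16.2733, 0) (36.5501, 0) (35.3784, 7.7131)]  |A|=111.6361
5. ⊥bis P4·P3 via (29.555,3.45): [(16.5925, 3.6292) (16.281, 0.0876) (35.7862, 5.0284) (35.3784, 7.7131)]  |A|=59.8206
6. ⊥bis P4·P5 via (47,7.045): [(16.5925, 3.6292) (16.281, 0.0876) (35.7862, 5.0284) (35.3784, 7.7131)]  |A|=59.8206
7. canonical 4-gon: [(16.5925, 3.6292) (16.281, 0.0876) (35.7862, 5.0284) (35.3784, 7.7131)]
8. shoelace: 59.8206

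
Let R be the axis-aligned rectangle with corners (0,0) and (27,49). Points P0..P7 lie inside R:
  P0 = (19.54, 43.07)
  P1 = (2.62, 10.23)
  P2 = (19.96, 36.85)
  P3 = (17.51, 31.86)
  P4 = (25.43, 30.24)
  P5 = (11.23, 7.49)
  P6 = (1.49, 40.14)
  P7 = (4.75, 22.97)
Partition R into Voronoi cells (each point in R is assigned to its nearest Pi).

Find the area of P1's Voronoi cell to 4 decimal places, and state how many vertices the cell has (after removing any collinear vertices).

Area of P1's cell: 110.5502 (4 vertices)

1. box [0,27]×[0,49]: [(0, 0) (27, 0) (27, 49) (0, 49)]
2. ⊥bis P1·P0 via (11.08,26.65): [(0, 32.3587) (0, 0) (27, 0) (27, 18.4476)]  |A|=685.8852
3. ⊥bis P1·P2 via (11.29,23.54): [(0, 30.8942) (0, 0) (27, 0) (27, 13.3067)]  |A|=596.7116
4. ⊥bis P1·P3 via (10.065,21.045): [(0, 27.9737) (0, 0) (27, 0) (27, 9.387)]  |A|=504.3697
5. ⊥bis P1·P4 via (14.025,20.235): [(18.2684, 15.3978) (0, 27.9737) (0, 0) (27, 0) (27, 5.4444)]  |A|=487.1571
6. ⊥bis P1·P5 via (6.925,8.86): [(10.6701, 20.6284) (0, 27.9737) (0, 0) (4.1054, 0)]  |A|=191.5859
7. ⊥bis P1·P6 via (2.055,25.185): [(10.6701, 20.6284) (3.9472, 25.2565) (0, 25.1074) (0, 0) (4.1054, 0)]  |A|=185.9289
8. ⊥bis P1·P7 via (3.685,16.6): [(9.1, 15.6947) (0, 17.2161) (0, 0) (4.1054, 0)]  |A|=110.5502
9. canonical 4-gon: [(9.1, 15.6947) (0, 17.2161) (0, 0) (4.1054, 0)]
10. shoelace: 110.5502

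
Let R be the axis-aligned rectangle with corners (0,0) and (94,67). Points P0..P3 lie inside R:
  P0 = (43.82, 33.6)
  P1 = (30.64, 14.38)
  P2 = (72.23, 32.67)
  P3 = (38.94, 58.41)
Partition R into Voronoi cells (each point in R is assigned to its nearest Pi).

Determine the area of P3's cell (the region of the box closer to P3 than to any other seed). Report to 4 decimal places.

1. box [0,94]×[0,67]: [(0, 0) (94, 0) (94, 67) (0, 67)]
2. ⊥bis P3·P0 via (41.38,46.005): [(0, 37.8658) (94, 56.3551) (94, 67) (0, 67)]  |A|=1869.62
3. ⊥bis P3·P1 via (34.79,36.395): [(0, 42.9532) (13.2071, 40.4635) (94, 56.3551) (94, 67) (0, 67)]  |A|=1836.0249
4. ⊥bis P3·P2 via (55.585,45.54): [(0, 42.9532) (13.2071, 40.4635) (58.5569, 49.3836) (72.178, 67) (0, 67)]  |A|=1455.1679
5. canonical 5-gon: [(0, 42.9532) (13.2071, 40.4635) (58.5569, 49.3836) (72.178, 67) (0, 67)]
6. shoelace: 1455.1679

Area of P3's cell: 1455.1679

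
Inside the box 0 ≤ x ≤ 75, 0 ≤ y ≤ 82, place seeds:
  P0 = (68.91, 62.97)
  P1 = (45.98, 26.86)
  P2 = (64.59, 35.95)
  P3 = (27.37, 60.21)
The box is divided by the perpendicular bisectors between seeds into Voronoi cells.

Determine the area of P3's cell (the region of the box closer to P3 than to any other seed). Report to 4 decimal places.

1. box [0,75]×[0,82]: [(0, 0) (75, 0) (75, 82) (0, 82)]
2. ⊥bis P3·P0 via (48.14,61.59): [(0, 0) (52.2322, 0) (46.7839, 82) (0, 82)]  |A|=4059.6593
3. ⊥bis P3·P1 via (36.675,43.535): [(0, 23.0696) (48.8868, 50.3495) (46.7839, 82) (0, 82)]  |A|=2180.8291
4. ⊥bis P3·P2 via (45.98,48.08): [(0, 23.0696) (46.6432, 49.0975) (48.7548, 52.3371) (46.7839, 82) (0, 82)]  |A|=2178.5167
5. canonical 5-gon: [(0, 23.0696) (46.6432, 49.0975) (48.7548, 52.3371) (46.7839, 82) (0, 82)]
6. shoelace: 2178.5167

Area of P3's cell: 2178.5167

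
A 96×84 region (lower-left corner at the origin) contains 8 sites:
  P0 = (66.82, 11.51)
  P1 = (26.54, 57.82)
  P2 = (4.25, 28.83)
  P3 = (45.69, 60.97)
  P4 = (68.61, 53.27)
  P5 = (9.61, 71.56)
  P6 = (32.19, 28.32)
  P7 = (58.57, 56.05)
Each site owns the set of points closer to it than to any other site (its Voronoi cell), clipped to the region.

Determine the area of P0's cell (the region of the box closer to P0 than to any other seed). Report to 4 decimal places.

Area of P0's cell: 1550.0310

1. box [0,96]×[0,84]: [(0, 0) (96, 0) (96, 84) (0, 84)]
2. ⊥bis P0·P1 via (46.68,34.665): [(6.8256, 0) (96, 0) (96, 77.5631)]  |A|=3458.321
3. ⊥bis P0·P2 via (35.535,20.17): [(37.2855, 26.4937) (29.9517, 0) (96, 0) (96, 77.5631)]  |A|=3151.9718
4. ⊥bis P0·P3 via (56.255,36.24): [(40.9961, 29.7212) (37.2855, 26.4937) (29.9517, 0) (96, 0) (96, 53.2196)]  |A|=2482.4791
5. ⊥bis P0·P4 via (67.715,32.39): [(49.1098, 33.1875) (40.9961, 29.7212) (37.2855, 26.4937) (29.9517, 0) (96, 0) (96, 31.1776)]  |A|=1965.7021
6. ⊥bis P0·P5 via (38.215,41.535): [(49.1098, 33.1875) (40.9961, 29.7212) (37.2855, 26.4937) (29.9517, 0) (96, 0) (96, 31.1776)]  |A|=1965.7021
7. ⊥bis P0·P6 via (49.505,19.915): [(55.8083, 32.9004) (39.8379, 0) (96, 0) (96, 31.1776)]  |A|=1550.4165
8. ⊥bis P0·P7 via (62.695,33.78): [(57.5443, 32.826) (55.5971, 32.4653) (39.8379, 0) (96, 0) (96, 31.1776)]  |A|=1550.031
9. canonical 5-gon: [(57.5443, 32.826) (55.5971, 32.4653) (39.8379, 0) (96, 0) (96, 31.1776)]
10. shoelace: 1550.031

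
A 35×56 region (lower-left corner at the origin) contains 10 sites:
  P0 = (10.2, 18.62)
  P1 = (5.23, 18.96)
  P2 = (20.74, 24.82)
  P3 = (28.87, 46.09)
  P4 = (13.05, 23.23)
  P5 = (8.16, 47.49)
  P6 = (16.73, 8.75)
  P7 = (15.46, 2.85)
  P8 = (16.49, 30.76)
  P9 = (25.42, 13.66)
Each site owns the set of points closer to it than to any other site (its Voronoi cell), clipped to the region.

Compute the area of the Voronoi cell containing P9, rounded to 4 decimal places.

1. box [0,35]×[0,56]: [(0, 0) (35, 0) (35, 56) (0, 56)]
2. ⊥bis P9·P0 via (17.81,16.14): [(12.5502, 0) (35, 0) (35, 56) (30.7999, 56)]  |A|=746.1989
3. ⊥bis P9·P1 via (15.325,16.31): [(12.5502, 0) (35, 0) (35, 56) (30.7999, 56)]  |A|=746.1989
4. ⊥bis P9·P2 via (23.08,19.24): [(18.146, 17.1709) (12.5502, 0) (35, 0) (35, 24.2387)]  |A|=397.0018
5. ⊥bis P9·P3 via (27.145,29.875): [(18.146, 17.1709) (12.5502, 0) (35, 0) (35, 24.2387)]  |A|=397.0018
6. ⊥bis P9·P4 via (19.235,18.445): [(18.2989, 17.235) (18.0707, 16.9401) (12.5502, 0) (35, 0) (35, 24.2387)]  |A|=396.9865
7. ⊥bis P9·P5 via (16.79,30.575): [(18.2989, 17.235) (18.0707, 16.9401) (12.5502, 0) (35, 0) (35, 24.2387)]  |A|=396.9865
8. ⊥bis P9·P6 via (21.075,11.205): [(18.2989, 17.235) (18.0707, 16.9401) (17.9844, 16.675) (27.406, 0) (35, 0) (35, 24.2387)]  |A|=273.126
9. ⊥bis P9·P7 via (20.44,8.255): [(18.2989, 17.235) (18.0707, 16.9401) (17.9844, 16.675) (25.2413, 3.8312) (29.3995, 0) (35, 0) (35, 24.2387)]  |A|=269.3073
10. ⊥bis P9·P8 via (20.955,22.21): [(18.2989, 17.235) (18.0707, 16.9401) (17.9844, 16.675) (25.2413, 3.8312) (29.3995, 0) (35, 0) (35, 24.2387)]  |A|=269.3073
11. canonical 7-gon: [(18.2989, 17.235) (18.0707, 16.9401) (17.9844, 16.675) (25.2413, 3.8312) (29.3995, 0) (35, 0) (35, 24.2387)]
12. shoelace: 269.3073

Area of P9's cell: 269.3073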